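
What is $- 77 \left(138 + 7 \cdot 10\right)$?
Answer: $-16016$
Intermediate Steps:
$- 77 \left(138 + 7 \cdot 10\right) = - 77 \left(138 + 70\right) = \left(-77\right) 208 = -16016$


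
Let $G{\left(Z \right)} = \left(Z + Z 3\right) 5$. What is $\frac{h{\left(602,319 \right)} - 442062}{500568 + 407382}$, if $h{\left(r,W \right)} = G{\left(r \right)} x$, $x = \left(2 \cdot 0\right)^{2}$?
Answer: $- \frac{73677}{151325} \approx -0.48688$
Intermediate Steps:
$x = 0$ ($x = 0^{2} = 0$)
$G{\left(Z \right)} = 20 Z$ ($G{\left(Z \right)} = \left(Z + 3 Z\right) 5 = 4 Z 5 = 20 Z$)
$h{\left(r,W \right)} = 0$ ($h{\left(r,W \right)} = 20 r 0 = 0$)
$\frac{h{\left(602,319 \right)} - 442062}{500568 + 407382} = \frac{0 - 442062}{500568 + 407382} = - \frac{442062}{907950} = \left(-442062\right) \frac{1}{907950} = - \frac{73677}{151325}$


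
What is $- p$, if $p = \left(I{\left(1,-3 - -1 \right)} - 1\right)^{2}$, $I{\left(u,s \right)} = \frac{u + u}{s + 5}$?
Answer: $- \frac{1}{9} \approx -0.11111$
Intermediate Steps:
$I{\left(u,s \right)} = \frac{2 u}{5 + s}$
$p = \frac{1}{9}$ ($p = \left(2 \cdot 1 \frac{1}{5 - 2} - 1\right)^{2} = \left(2 \cdot 1 \cdot \frac{1}{3} - 1\right)^{2} = \left(\frac{2}{3} - 1\right)^{2} = \left(- \frac{1}{3}\right)^{2} = \frac{1}{9} \approx 0.11111$)
$- p = \left(-1\right) \frac{1}{9} = - \frac{1}{9}$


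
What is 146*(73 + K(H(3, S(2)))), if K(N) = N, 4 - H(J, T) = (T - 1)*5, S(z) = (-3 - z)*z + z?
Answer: 17812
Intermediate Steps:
S(z) = z + z*(-3 - z) (S(z) = z*(-3 - z) + z = z + z*(-3 - z))
H(J, T) = 9 - 5*T (H(J, T) = 4 - (T - 1)*5 = 4 - (-1 + T)*5 = 4 - (-5 + 5*T) = 4 + (5 - 5*T) = 9 - 5*T)
146*(73 + K(H(3, S(2)))) = 146*(73 + (9 - (-5)*2*(2 + 2))) = 146*(73 + (9 - (-5)*2*4)) = 146*(73 + (9 - 5*(-8))) = 146*(73 + (9 + 40)) = 146*(73 + 49) = 146*122 = 17812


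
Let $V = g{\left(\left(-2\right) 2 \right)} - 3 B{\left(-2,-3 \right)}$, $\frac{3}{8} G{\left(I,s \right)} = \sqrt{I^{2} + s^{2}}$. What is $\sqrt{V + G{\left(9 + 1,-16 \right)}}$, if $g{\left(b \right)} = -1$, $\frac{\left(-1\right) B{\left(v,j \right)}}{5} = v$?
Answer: $\frac{\sqrt{-279 + 48 \sqrt{89}}}{3} \approx 4.3948$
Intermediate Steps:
$B{\left(v,j \right)} = - 5 v$
$G{\left(I,s \right)} = \frac{8 \sqrt{I^{2} + s^{2}}}{3}$
$V = -31$ ($V = -1 - 3 \left(\left(-5\right) \left(-2\right)\right) = -1 - 30 = -31$)
$\sqrt{V + G{\left(9 + 1,-16 \right)}} = \sqrt{-31 + \frac{8 \sqrt{\left(9 + 1\right)^{2} + \left(-16\right)^{2}}}{3}} = \sqrt{-31 + \frac{8 \sqrt{10^{2} + 256}}{3}} = \sqrt{-31 + \frac{8 \sqrt{100 + 256}}{3}} = \sqrt{-31 + \frac{8 \sqrt{356}}{3}} = \sqrt{-31 + \frac{8 \cdot 2 \sqrt{89}}{3}} = \sqrt{-31 + \frac{16 \sqrt{89}}{3}}$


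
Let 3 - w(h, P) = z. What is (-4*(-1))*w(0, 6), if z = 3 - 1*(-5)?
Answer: -20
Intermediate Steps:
z = 8 (z = 3 + 5 = 8)
w(h, P) = -5 (w(h, P) = 3 - 1*8 = 3 - 8 = -5)
(-4*(-1))*w(0, 6) = -4*(-1)*(-5) = 4*(-5) = -20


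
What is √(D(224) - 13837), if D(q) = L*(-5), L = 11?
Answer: 2*I*√3473 ≈ 117.86*I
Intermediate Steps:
D(q) = -55 (D(q) = 11*(-5) = -55)
√(D(224) - 13837) = √(-55 - 13837) = √(-13892) = 2*I*√3473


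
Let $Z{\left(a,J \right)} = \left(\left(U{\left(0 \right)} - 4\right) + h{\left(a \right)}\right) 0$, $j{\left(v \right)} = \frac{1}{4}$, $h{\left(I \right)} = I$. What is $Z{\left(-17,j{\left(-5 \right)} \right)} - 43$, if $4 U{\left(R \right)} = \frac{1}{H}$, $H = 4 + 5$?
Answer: $-43$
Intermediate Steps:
$H = 9$
$U{\left(R \right)} = \frac{1}{36}$ ($U{\left(R \right)} = \frac{1}{4 \cdot 9} = \frac{1}{4} \cdot \frac{1}{9} = \frac{1}{36}$)
$j{\left(v \right)} = \frac{1}{4}$
$Z{\left(a,J \right)} = 0$ ($Z{\left(a,J \right)} = \left(\left(\frac{1}{36} - 4\right) + a\right) 0 = \left(- \frac{143}{36} + a\right) 0 = 0$)
$Z{\left(-17,j{\left(-5 \right)} \right)} - 43 = 0 - 43 = -43$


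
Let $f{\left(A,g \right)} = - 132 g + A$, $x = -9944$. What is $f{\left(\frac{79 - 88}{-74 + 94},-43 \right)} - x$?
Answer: $\frac{312391}{20} \approx 15620.0$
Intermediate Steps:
$f{\left(A,g \right)} = A - 132 g$
$f{\left(\frac{79 - 88}{-74 + 94},-43 \right)} - x = \left(\frac{79 - 88}{-74 + 94} - -5676\right) - -9944 = \left(- \frac{9}{20} + 5676\right) + 9944 = \frac{113511}{20} + 9944 = \frac{312391}{20}$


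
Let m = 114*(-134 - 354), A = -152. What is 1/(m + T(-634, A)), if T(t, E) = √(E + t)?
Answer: -9272/515820035 - I*√786/3094920210 ≈ -1.7975e-5 - 9.0586e-9*I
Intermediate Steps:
m = -55632 (m = 114*(-488) = -55632)
1/(m + T(-634, A)) = 1/(-55632 + √(-152 - 634)) = 1/(-55632 + √(-786)) = 1/(-55632 + I*√786)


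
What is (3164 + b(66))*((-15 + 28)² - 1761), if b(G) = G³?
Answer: -462730720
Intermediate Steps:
(3164 + b(66))*((-15 + 28)² - 1761) = (3164 + 66³)*((-15 + 28)² - 1761) = (3164 + 287496)*(13² - 1761) = 290660*(169 - 1761) = 290660*(-1592) = -462730720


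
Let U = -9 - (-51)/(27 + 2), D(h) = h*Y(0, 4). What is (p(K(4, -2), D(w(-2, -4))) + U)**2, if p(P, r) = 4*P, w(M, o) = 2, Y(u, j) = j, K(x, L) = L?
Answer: 195364/841 ≈ 232.30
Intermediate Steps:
D(h) = 4*h (D(h) = h*4 = 4*h)
U = -210/29 (U = -9 - (-51)/29 = -9 - 1*(-51/29) = -9 + 51/29 = -210/29 ≈ -7.2414)
(p(K(4, -2), D(w(-2, -4))) + U)**2 = (4*(-2) - 210/29)**2 = (-8 - 210/29)**2 = (-442/29)**2 = 195364/841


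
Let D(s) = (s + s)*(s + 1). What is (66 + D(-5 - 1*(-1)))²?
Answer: 8100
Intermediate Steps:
D(s) = 2*s*(1 + s) (D(s) = (2*s)*(1 + s) = 2*s*(1 + s))
(66 + D(-5 - 1*(-1)))² = (66 + 2*(-5 - 1*(-1))*(1 + (-5 - 1*(-1))))² = (66 + 2*(-5 + 1)*(1 + (-5 + 1)))² = (66 + 2*(-4)*(1 - 4))² = (66 + 2*(-4)*(-3))² = (66 + 24)² = 90² = 8100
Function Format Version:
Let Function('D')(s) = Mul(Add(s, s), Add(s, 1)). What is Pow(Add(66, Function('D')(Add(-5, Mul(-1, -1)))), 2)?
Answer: 8100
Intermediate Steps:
Function('D')(s) = Mul(2, s, Add(1, s)) (Function('D')(s) = Mul(Mul(2, s), Add(1, s)) = Mul(2, s, Add(1, s)))
Pow(Add(66, Function('D')(Add(-5, Mul(-1, -1)))), 2) = Pow(Add(66, Mul(2, Add(-5, Mul(-1, -1)), Add(1, Add(-5, Mul(-1, -1))))), 2) = Pow(Add(66, Mul(2, Add(-5, 1), Add(1, Add(-5, 1)))), 2) = Pow(Add(66, Mul(2, -4, Add(1, -4))), 2) = Pow(Add(66, Mul(2, -4, -3)), 2) = Pow(Add(66, 24), 2) = Pow(90, 2) = 8100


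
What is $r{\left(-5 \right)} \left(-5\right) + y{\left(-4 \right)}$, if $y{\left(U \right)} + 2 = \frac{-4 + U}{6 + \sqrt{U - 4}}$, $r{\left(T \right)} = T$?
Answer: $\frac{241}{11} + \frac{4 i \sqrt{2}}{11} \approx 21.909 + 0.51426 i$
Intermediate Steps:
$y{\left(U \right)} = -2 + \frac{-4 + U}{6 + \sqrt{-4 + U}}$ ($y{\left(U \right)} = -2 + \frac{-4 + U}{6 + \sqrt{U - 4}} = -2 + \frac{-4 + U}{6 + \sqrt{-4 + U}}$)
$r{\left(-5 \right)} \left(-5\right) + y{\left(-4 \right)} = \left(-5\right) \left(-5\right) + \frac{-16 - 4 - 2 \sqrt{-4 - 4}}{6 + \sqrt{-4 - 4}} = 25 + \frac{-16 - 4 - 2 \sqrt{-8}}{6 + \sqrt{-8}} = 25 + \frac{-16 - 4 - 2 \cdot 2 i \sqrt{2}}{6 + 2 i \sqrt{2}} = 25 + \frac{-16 - 4 - 4 i \sqrt{2}}{6 + 2 i \sqrt{2}} = 25 + \frac{-20 - 4 i \sqrt{2}}{6 + 2 i \sqrt{2}}$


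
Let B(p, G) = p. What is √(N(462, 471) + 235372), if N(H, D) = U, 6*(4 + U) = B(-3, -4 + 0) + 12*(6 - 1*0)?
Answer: √941518/2 ≈ 485.16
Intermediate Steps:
U = 15/2 (U = -4 + (-3 + 12*(6 - 1*0))/6 = -4 + (-3 + 12*(6 + 0))/6 = -4 + (-3 + 12*6)/6 = -4 + (-3 + 72)/6 = -4 + (⅙)*69 = -4 + 23/2 = 15/2 ≈ 7.5000)
N(H, D) = 15/2
√(N(462, 471) + 235372) = √(15/2 + 235372) = √(470759/2) = √941518/2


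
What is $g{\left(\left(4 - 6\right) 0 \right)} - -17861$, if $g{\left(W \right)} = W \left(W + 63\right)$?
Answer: $17861$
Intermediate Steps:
$g{\left(W \right)} = W \left(63 + W\right)$
$g{\left(\left(4 - 6\right) 0 \right)} - -17861 = \left(4 - 6\right) 0 \left(63 + \left(4 - 6\right) 0\right) - -17861 = \left(-2\right) 0 \left(63 - 0\right) + 17861 = 0 \left(63 + 0\right) + 17861 = 0 \cdot 63 + 17861 = 0 + 17861 = 17861$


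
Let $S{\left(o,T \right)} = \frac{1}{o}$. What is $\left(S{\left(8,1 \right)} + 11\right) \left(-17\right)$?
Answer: $- \frac{1513}{8} \approx -189.13$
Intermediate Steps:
$\left(S{\left(8,1 \right)} + 11\right) \left(-17\right) = \left(\frac{1}{8} + 11\right) \left(-17\right) = \frac{89}{8} \left(-17\right) = - \frac{1513}{8}$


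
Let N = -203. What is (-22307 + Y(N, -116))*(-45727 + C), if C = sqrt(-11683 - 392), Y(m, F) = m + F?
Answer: 1034619102 - 113130*I*sqrt(483) ≈ 1.0346e+9 - 2.4863e+6*I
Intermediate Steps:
Y(m, F) = F + m
C = 5*I*sqrt(483) (C = sqrt(-12075) = 5*I*sqrt(483) ≈ 109.89*I)
(-22307 + Y(N, -116))*(-45727 + C) = (-22307 + (-116 - 203))*(-45727 + 5*I*sqrt(483)) = (-22307 - 319)*(-45727 + 5*I*sqrt(483)) = -22626*(-45727 + 5*I*sqrt(483)) = 1034619102 - 113130*I*sqrt(483)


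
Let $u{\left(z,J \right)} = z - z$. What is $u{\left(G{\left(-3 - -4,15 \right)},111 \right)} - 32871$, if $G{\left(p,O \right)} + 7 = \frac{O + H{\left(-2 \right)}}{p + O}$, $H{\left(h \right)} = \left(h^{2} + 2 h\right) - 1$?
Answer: $-32871$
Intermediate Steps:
$H{\left(h \right)} = -1 + h^{2} + 2 h$
$G{\left(p,O \right)} = -7 + \frac{-1 + O}{O + p}$ ($G{\left(p,O \right)} = -7 + \frac{O + \left(-1 + \left(-2\right)^{2} + 2 \left(-2\right)\right)}{p + O} = -7 + \frac{O - 1}{O + p} = -7 + \frac{-1 + O}{O + p}$)
$u{\left(z,J \right)} = 0$
$u{\left(G{\left(-3 - -4,15 \right)},111 \right)} - 32871 = 0 - 32871 = -32871$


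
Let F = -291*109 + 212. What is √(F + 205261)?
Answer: 21*√394 ≈ 416.84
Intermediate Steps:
F = -31507 (F = -31719 + 212 = -31507)
√(F + 205261) = √(-31507 + 205261) = √173754 = 21*√394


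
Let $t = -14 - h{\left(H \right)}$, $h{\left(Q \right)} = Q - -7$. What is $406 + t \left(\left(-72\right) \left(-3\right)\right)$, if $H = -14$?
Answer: $-1106$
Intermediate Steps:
$h{\left(Q \right)} = 7 + Q$ ($h{\left(Q \right)} = Q + 7 = 7 + Q$)
$t = -7$ ($t = -14 - \left(7 - 14\right) = -14 - -7 = -14 + 7 = -7$)
$406 + t \left(\left(-72\right) \left(-3\right)\right) = 406 - 7 \left(\left(-72\right) \left(-3\right)\right) = 406 - 1512 = -1106$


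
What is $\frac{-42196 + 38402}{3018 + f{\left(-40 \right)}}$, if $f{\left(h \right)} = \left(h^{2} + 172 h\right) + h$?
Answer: $\frac{1897}{1151} \approx 1.6481$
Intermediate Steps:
$f{\left(h \right)} = h^{2} + 173 h$
$\frac{-42196 + 38402}{3018 + f{\left(-40 \right)}} = \frac{-42196 + 38402}{3018 - 40 \left(173 - 40\right)} = - \frac{3794}{3018 - 5320} = - \frac{3794}{-2302} = \left(-3794\right) \left(- \frac{1}{2302}\right) = \frac{1897}{1151}$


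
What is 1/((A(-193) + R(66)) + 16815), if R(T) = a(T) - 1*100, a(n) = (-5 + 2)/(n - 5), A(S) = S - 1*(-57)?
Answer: 61/1011316 ≈ 6.0317e-5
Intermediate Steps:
A(S) = 57 + S (A(S) = S + 57 = 57 + S)
a(n) = -3/(-5 + n)
R(T) = -100 - 3/(-5 + T) (R(T) = -3/(-5 + T) - 1*100 = -3/(-5 + T) - 100 = -100 - 3/(-5 + T))
1/((A(-193) + R(66)) + 16815) = 1/(((57 - 193) + (497 - 100*66)/(-5 + 66)) + 16815) = 1/((-136 + (497 - 6600)/61) + 16815) = 1/((-136 + (1/61)*(-6103)) + 16815) = 1/((-136 - 6103/61) + 16815) = 1/(-14399/61 + 16815) = 1/(1011316/61) = 61/1011316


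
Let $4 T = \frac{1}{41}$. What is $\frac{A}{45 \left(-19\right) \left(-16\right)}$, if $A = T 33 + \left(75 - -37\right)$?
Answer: $\frac{18401}{2243520} \approx 0.0082018$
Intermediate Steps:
$T = \frac{1}{164}$ ($T = \frac{1}{4 \cdot 41} = \frac{1}{4} \cdot \frac{1}{41} = \frac{1}{164} \approx 0.0060976$)
$A = \frac{18401}{164}$ ($A = \frac{1}{164} \cdot 33 + \left(75 - -37\right) = \frac{33}{164} + \left(75 + 37\right) = \frac{33}{164} + 112 = \frac{18401}{164} \approx 112.2$)
$\frac{A}{45 \left(-19\right) \left(-16\right)} = \frac{18401}{164 \cdot 45 \left(-19\right) \left(-16\right)} = \frac{18401}{164 \left(\left(-855\right) \left(-16\right)\right)} = \frac{18401}{164 \cdot 13680} = \frac{18401}{164} \cdot \frac{1}{13680} = \frac{18401}{2243520}$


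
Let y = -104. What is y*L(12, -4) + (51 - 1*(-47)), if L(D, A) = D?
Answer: -1150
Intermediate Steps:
y*L(12, -4) + (51 - 1*(-47)) = -104*12 + (51 - 1*(-47)) = -1248 + (51 + 47) = -1248 + 98 = -1150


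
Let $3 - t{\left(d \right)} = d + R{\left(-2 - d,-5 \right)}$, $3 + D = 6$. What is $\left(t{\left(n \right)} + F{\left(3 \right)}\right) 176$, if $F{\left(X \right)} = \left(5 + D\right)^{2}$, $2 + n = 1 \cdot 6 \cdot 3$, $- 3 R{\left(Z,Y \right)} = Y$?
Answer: $\frac{26048}{3} \approx 8682.7$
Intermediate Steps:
$R{\left(Z,Y \right)} = - \frac{Y}{3}$
$D = 3$ ($D = -3 + 6 = 3$)
$n = 16$ ($n = -2 + 1 \cdot 6 \cdot 3 = -2 + 6 \cdot 3 = -2 + 18 = 16$)
$F{\left(X \right)} = 64$ ($F{\left(X \right)} = \left(5 + 3\right)^{2} = 8^{2} = 64$)
$t{\left(d \right)} = \frac{4}{3} - d$ ($t{\left(d \right)} = 3 - \left(d - - \frac{5}{3}\right) = 3 - \left(d + \frac{5}{3}\right) = 3 - \left(\frac{5}{3} + d\right) = \frac{4}{3} - d$)
$\left(t{\left(n \right)} + F{\left(3 \right)}\right) 176 = \left(\left(\frac{4}{3} - 16\right) + 64\right) 176 = \left(- \frac{44}{3} + 64\right) 176 = \frac{148}{3} \cdot 176 = \frac{26048}{3}$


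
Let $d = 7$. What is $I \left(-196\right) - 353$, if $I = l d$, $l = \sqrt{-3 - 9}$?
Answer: $-353 - 2744 i \sqrt{3} \approx -353.0 - 4752.8 i$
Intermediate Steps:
$l = 2 i \sqrt{3}$ ($l = \sqrt{-12} = 2 i \sqrt{3} \approx 3.4641 i$)
$I = 14 i \sqrt{3}$ ($I = 2 i \sqrt{3} \cdot 7 = 14 i \sqrt{3} \approx 24.249 i$)
$I \left(-196\right) - 353 = 14 i \sqrt{3} \left(-196\right) - 353 = - 2744 i \sqrt{3} - 353 = -353 - 2744 i \sqrt{3}$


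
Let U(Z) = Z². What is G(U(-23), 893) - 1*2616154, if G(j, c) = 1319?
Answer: -2614835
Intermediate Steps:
G(U(-23), 893) - 1*2616154 = 1319 - 1*2616154 = 1319 - 2616154 = -2614835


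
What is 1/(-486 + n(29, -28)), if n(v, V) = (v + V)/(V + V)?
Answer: -56/27217 ≈ -0.0020575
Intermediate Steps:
n(v, V) = (V + v)/(2*V) (n(v, V) = (V + v)/((2*V)) = (V + v)*(1/(2*V)) = (V + v)/(2*V))
1/(-486 + n(29, -28)) = 1/(-486 + (½)*(-28 + 29)/(-28)) = 1/(-486 + (½)*(-1/28)*1) = 1/(-486 - 1/56) = 1/(-27217/56) = -56/27217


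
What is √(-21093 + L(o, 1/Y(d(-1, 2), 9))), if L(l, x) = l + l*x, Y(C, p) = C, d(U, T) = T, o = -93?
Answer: I*√84930/2 ≈ 145.71*I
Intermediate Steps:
√(-21093 + L(o, 1/Y(d(-1, 2), 9))) = √(-21093 - 93*(1 + 1/2)) = √(-21093 - 93*(1 + ½)) = √(-21093 - 93*3/2) = √(-21093 - 279/2) = √(-42465/2) = I*√84930/2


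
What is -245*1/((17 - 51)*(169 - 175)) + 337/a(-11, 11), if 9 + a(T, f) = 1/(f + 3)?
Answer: -993097/25500 ≈ -38.945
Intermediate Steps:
a(T, f) = -9 + 1/(3 + f) (a(T, f) = -9 + 1/(f + 3) = -9 + 1/(3 + f))
-245*1/((17 - 51)*(169 - 175)) + 337/a(-11, 11) = -245*1/((17 - 51)*(169 - 175)) + 337/(((-26 - 9*11)/(3 + 11))) = -245/((-34*(-6))) + 337/(((-26 - 99)/14)) = -245/204 + 337/(((1/14)*(-125))) = -245*1/204 + 337/(-125/14) = -245/204 + 337*(-14/125) = -245/204 - 4718/125 = -993097/25500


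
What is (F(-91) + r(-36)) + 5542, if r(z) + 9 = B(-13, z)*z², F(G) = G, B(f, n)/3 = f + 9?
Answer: -10110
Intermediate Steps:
B(f, n) = 27 + 3*f (B(f, n) = 3*(f + 9) = 3*(9 + f) = 27 + 3*f)
r(z) = -9 - 12*z² (r(z) = -9 + (27 + 3*(-13))*z² = -9 + (27 - 39)*z² = -9 - 12*z²)
(F(-91) + r(-36)) + 5542 = (-91 + (-9 - 12*(-36)²)) + 5542 = (-91 + (-9 - 12*1296)) + 5542 = (-91 + (-9 - 15552)) + 5542 = (-91 - 15561) + 5542 = -15652 + 5542 = -10110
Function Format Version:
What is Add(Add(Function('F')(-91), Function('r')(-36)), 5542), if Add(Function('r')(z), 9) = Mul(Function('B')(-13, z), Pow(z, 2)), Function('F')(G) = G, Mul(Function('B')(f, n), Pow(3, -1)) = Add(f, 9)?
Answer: -10110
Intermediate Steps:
Function('B')(f, n) = Add(27, Mul(3, f)) (Function('B')(f, n) = Mul(3, Add(f, 9)) = Mul(3, Add(9, f)) = Add(27, Mul(3, f)))
Function('r')(z) = Add(-9, Mul(-12, Pow(z, 2))) (Function('r')(z) = Add(-9, Mul(Add(27, Mul(3, -13)), Pow(z, 2))) = Add(-9, Mul(Add(27, -39), Pow(z, 2))) = Add(-9, Mul(-12, Pow(z, 2))))
Add(Add(Function('F')(-91), Function('r')(-36)), 5542) = Add(Add(-91, Add(-9, Mul(-12, Pow(-36, 2)))), 5542) = Add(Add(-91, Add(-9, Mul(-12, 1296))), 5542) = Add(Add(-91, Add(-9, -15552)), 5542) = Add(Add(-91, -15561), 5542) = Add(-15652, 5542) = -10110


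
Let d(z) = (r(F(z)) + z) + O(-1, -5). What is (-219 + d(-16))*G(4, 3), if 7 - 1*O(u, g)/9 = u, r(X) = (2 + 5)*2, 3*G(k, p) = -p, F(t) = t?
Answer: 149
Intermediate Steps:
G(k, p) = -p/3 (G(k, p) = (-p)/3 = -p/3)
r(X) = 14 (r(X) = 7*2 = 14)
O(u, g) = 63 - 9*u
d(z) = 86 + z (d(z) = (14 + z) + (63 - 9*(-1)) = (14 + z) + (63 + 9) = (14 + z) + 72 = 86 + z)
(-219 + d(-16))*G(4, 3) = (-219 + (86 - 16))*(-⅓*3) = (-219 + 70)*(-1) = -149*(-1) = 149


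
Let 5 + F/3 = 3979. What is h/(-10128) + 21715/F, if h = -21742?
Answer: 13309379/3354056 ≈ 3.9681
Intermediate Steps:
F = 11922 (F = -15 + 3*3979 = -15 + 11937 = 11922)
h/(-10128) + 21715/F = -21742/(-10128) + 21715/11922 = -21742*(-1/10128) + 21715*(1/11922) = 10871/5064 + 21715/11922 = 13309379/3354056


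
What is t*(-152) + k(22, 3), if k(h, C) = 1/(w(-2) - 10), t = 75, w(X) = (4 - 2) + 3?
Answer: -57001/5 ≈ -11400.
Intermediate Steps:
w(X) = 5 (w(X) = 2 + 3 = 5)
k(h, C) = -1/5 (k(h, C) = 1/(5 - 10) = 1/(-5) = -1/5)
t*(-152) + k(22, 3) = 75*(-152) - 1/5 = -11400 - 1/5 = -57001/5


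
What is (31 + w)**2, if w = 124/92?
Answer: 553536/529 ≈ 1046.4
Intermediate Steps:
w = 31/23 (w = 124*(1/92) = 31/23 ≈ 1.3478)
(31 + w)**2 = (31 + 31/23)**2 = (744/23)**2 = 553536/529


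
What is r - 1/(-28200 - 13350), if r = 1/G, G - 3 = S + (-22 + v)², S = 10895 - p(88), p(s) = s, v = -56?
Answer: 14611/175486425 ≈ 8.3260e-5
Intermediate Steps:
S = 10807 (S = 10895 - 1*88 = 10895 - 88 = 10807)
G = 16894 (G = 3 + (10807 + (-22 - 56)²) = 3 + (10807 + (-78)²) = 3 + (10807 + 6084) = 3 + 16891 = 16894)
r = 1/16894 ≈ 5.9193e-5
r - 1/(-28200 - 13350) = 1/16894 - 1/(-28200 - 13350) = 1/16894 - 1/(-41550) = 1/16894 - 1*(-1/41550) = 1/16894 + 1/41550 = 14611/175486425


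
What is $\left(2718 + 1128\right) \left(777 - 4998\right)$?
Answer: $-16233966$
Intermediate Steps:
$\left(2718 + 1128\right) \left(777 - 4998\right) = 3846 \left(-4221\right) = -16233966$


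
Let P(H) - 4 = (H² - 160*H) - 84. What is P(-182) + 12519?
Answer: 74683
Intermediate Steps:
P(H) = -80 + H² - 160*H (P(H) = 4 + ((H² - 160*H) - 84) = 4 + (-84 + H² - 160*H) = -80 + H² - 160*H)
P(-182) + 12519 = (-80 + (-182)² - 160*(-182)) + 12519 = (-80 + 33124 + 29120) + 12519 = 62164 + 12519 = 74683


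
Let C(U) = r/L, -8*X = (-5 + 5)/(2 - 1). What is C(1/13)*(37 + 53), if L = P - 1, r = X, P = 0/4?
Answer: 0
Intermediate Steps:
P = 0 (P = 0*(¼) = 0)
X = 0 (X = -(-5 + 5)/(8*(2 - 1)) = -0/1 = -0 = -⅛*0 = 0)
r = 0
L = -1 (L = 0 - 1 = -1)
C(U) = 0 (C(U) = 0/(-1) = 0*(-1) = 0)
C(1/13)*(37 + 53) = 0*(37 + 53) = 0*90 = 0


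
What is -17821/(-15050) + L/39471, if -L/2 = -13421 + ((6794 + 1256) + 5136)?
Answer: 710486191/594038550 ≈ 1.1960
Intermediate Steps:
L = 470 (L = -2*(-13421 + ((6794 + 1256) + 5136)) = -2*(-13421 + (8050 + 5136)) = -2*(-13421 + 13186) = -2*(-235) = 470)
-17821/(-15050) + L/39471 = -17821/(-15050) + 470/39471 = -17821*(-1/15050) + 470*(1/39471) = 17821/15050 + 470/39471 = 710486191/594038550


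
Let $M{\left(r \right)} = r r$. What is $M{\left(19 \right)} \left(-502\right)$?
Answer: $-181222$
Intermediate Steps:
$M{\left(r \right)} = r^{2}$
$M{\left(19 \right)} \left(-502\right) = 19^{2} \left(-502\right) = 361 \left(-502\right) = -181222$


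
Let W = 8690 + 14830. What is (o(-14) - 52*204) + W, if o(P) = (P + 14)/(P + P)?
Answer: 12912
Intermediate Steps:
o(P) = (14 + P)/(2*P) (o(P) = (14 + P)/((2*P)) = (14 + P)*(1/(2*P)) = (14 + P)/(2*P))
W = 23520
(o(-14) - 52*204) + W = ((½)*(14 - 14)/(-14) - 52*204) + 23520 = ((½)*(-1/14)*0 - 10608) + 23520 = (0 - 10608) + 23520 = -10608 + 23520 = 12912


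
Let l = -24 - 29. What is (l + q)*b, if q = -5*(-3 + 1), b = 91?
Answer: -3913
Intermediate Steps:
l = -53
q = 10 (q = -5*(-2) = 10)
(l + q)*b = (-53 + 10)*91 = -43*91 = -3913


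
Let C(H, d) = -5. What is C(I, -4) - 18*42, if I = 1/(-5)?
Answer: -761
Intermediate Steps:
I = -⅕ ≈ -0.20000
C(I, -4) - 18*42 = -5 - 18*42 = -5 - 756 = -761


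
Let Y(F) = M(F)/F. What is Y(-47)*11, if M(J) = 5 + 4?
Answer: -99/47 ≈ -2.1064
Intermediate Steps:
M(J) = 9
Y(F) = 9/F
Y(-47)*11 = (9/(-47))*11 = (9*(-1/47))*11 = -9/47*11 = -99/47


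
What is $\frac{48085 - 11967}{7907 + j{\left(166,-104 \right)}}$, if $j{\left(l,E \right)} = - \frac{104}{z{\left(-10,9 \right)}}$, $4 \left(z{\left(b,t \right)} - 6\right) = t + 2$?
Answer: $\frac{1264130}{276329} \approx 4.5747$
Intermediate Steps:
$z{\left(b,t \right)} = \frac{13}{2} + \frac{t}{4}$ ($z{\left(b,t \right)} = 6 + \frac{t + 2}{4} = 6 + \frac{2 + t}{4} = 6 + \left(\frac{1}{2} + \frac{t}{4}\right) = \frac{13}{2} + \frac{t}{4}$)
$j{\left(l,E \right)} = - \frac{416}{35}$ ($j{\left(l,E \right)} = - \frac{104}{\frac{13}{2} + \frac{1}{4} \cdot 9} = - \frac{104}{\frac{13}{2} + \frac{9}{4}} = - \frac{104}{\frac{35}{4}} = \left(-104\right) \frac{4}{35} = - \frac{416}{35}$)
$\frac{48085 - 11967}{7907 + j{\left(166,-104 \right)}} = \frac{48085 - 11967}{7907 - \frac{416}{35}} = \frac{36118}{\frac{276329}{35}} = 36118 \cdot \frac{35}{276329} = \frac{1264130}{276329}$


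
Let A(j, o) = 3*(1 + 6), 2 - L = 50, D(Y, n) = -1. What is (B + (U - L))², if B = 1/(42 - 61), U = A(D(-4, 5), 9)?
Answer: 1716100/361 ≈ 4753.7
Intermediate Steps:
L = -48 (L = 2 - 1*50 = 2 - 50 = -48)
A(j, o) = 21 (A(j, o) = 3*7 = 21)
U = 21
B = -1/19 (B = 1/(-19) = -1/19 ≈ -0.052632)
(B + (U - L))² = (-1/19 + (21 - 1*(-48)))² = (-1/19 + (21 + 48))² = (-1/19 + 69)² = (1310/19)² = 1716100/361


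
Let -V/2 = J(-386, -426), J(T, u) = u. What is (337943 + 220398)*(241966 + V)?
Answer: 135575244938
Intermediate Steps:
V = 852 (V = -2*(-426) = 852)
(337943 + 220398)*(241966 + V) = (337943 + 220398)*(241966 + 852) = 558341*242818 = 135575244938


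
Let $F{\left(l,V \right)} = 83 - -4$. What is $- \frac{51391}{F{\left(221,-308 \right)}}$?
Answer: $- \frac{51391}{87} \approx -590.7$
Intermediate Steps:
$F{\left(l,V \right)} = 87$ ($F{\left(l,V \right)} = 83 + 4 = 87$)
$- \frac{51391}{F{\left(221,-308 \right)}} = - \frac{51391}{87}$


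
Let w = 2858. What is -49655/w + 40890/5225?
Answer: -28516751/2986610 ≈ -9.5482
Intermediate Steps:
-49655/w + 40890/5225 = -49655/2858 + 40890/5225 = -49655*1/2858 + 40890*(1/5225) = -49655/2858 + 8178/1045 = -28516751/2986610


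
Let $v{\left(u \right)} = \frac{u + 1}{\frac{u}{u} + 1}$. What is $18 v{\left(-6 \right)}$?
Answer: $-45$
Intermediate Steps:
$v{\left(u \right)} = \frac{1}{2} + \frac{u}{2}$ ($v{\left(u \right)} = \frac{1 + u}{1 + 1} = \frac{1 + u}{2} = \left(1 + u\right) \frac{1}{2} = \frac{1}{2} + \frac{u}{2}$)
$18 v{\left(-6 \right)} = 18 \left(\frac{1}{2} + \frac{1}{2} \left(-6\right)\right) = 18 \left(\frac{1}{2} - 3\right) = 18 \left(- \frac{5}{2}\right) = -45$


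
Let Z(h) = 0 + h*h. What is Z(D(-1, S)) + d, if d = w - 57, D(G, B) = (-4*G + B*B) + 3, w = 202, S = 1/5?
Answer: 121601/625 ≈ 194.56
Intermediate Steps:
S = ⅕ ≈ 0.20000
D(G, B) = 3 + B² - 4*G (D(G, B) = (-4*G + B²) + 3 = (B² - 4*G) + 3 = 3 + B² - 4*G)
d = 145 (d = 202 - 57 = 145)
Z(h) = h² (Z(h) = 0 + h² = h²)
Z(D(-1, S)) + d = (3 + (⅕)² - 4*(-1))² + 145 = (3 + 1/25 + 4)² + 145 = (176/25)² + 145 = 30976/625 + 145 = 121601/625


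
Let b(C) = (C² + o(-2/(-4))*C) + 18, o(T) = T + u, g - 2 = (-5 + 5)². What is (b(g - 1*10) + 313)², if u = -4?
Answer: 178929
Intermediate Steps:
g = 2 (g = 2 + (-5 + 5)² = 2 + 0² = 2 + 0 = 2)
o(T) = -4 + T (o(T) = T - 4 = -4 + T)
b(C) = 18 + C² - 7*C/2 (b(C) = (C² + (-4 - 2/(-4))*C) + 18 = (C² + (-4 - 2*(-¼))*C) + 18 = (C² + (-4 + ½)*C) + 18 = (C² - 7*C/2) + 18 = 18 + C² - 7*C/2)
(b(g - 1*10) + 313)² = ((18 + (2 - 1*10)² - 7*(2 - 1*10)/2) + 313)² = ((18 + (2 - 10)² - 7*(2 - 10)/2) + 313)² = ((18 + (-8)² - 7/2*(-8)) + 313)² = ((18 + 64 + 28) + 313)² = (110 + 313)² = 423² = 178929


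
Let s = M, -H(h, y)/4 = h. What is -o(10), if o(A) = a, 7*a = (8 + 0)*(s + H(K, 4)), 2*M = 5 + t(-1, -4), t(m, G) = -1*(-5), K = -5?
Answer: -200/7 ≈ -28.571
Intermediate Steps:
H(h, y) = -4*h
t(m, G) = 5
M = 5 (M = (5 + 5)/2 = (½)*10 = 5)
s = 5
a = 200/7 (a = ((8 + 0)*(5 - 4*(-5)))/7 = (8*(5 + 20))/7 = (8*25)/7 = (⅐)*200 = 200/7 ≈ 28.571)
o(A) = 200/7
-o(10) = -1*200/7 = -200/7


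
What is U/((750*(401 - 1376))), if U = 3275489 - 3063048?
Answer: -212441/731250 ≈ -0.29052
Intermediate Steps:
U = 212441
U/((750*(401 - 1376))) = 212441/((750*(401 - 1376))) = 212441/((750*(-975))) = 212441/(-731250) = 212441*(-1/731250) = -212441/731250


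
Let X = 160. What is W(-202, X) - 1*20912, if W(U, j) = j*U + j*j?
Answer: -27632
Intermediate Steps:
W(U, j) = j² + U*j (W(U, j) = U*j + j² = j² + U*j)
W(-202, X) - 1*20912 = 160*(-202 + 160) - 1*20912 = 160*(-42) - 20912 = -6720 - 20912 = -27632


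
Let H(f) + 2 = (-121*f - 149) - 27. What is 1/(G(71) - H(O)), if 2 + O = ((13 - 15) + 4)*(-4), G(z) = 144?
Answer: -1/888 ≈ -0.0011261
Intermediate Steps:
O = -10 (O = -2 + ((13 - 15) + 4)*(-4) = -2 + (-2 + 4)*(-4) = -2 + 2*(-4) = -2 - 8 = -10)
H(f) = -178 - 121*f (H(f) = -2 + ((-121*f - 149) - 27) = -2 + ((-149 - 121*f) - 27) = -2 + (-176 - 121*f) = -178 - 121*f)
1/(G(71) - H(O)) = 1/(144 - (-178 - 121*(-10))) = 1/(144 - (-178 + 1210)) = 1/(144 - 1*1032) = 1/(144 - 1032) = 1/(-888) = -1/888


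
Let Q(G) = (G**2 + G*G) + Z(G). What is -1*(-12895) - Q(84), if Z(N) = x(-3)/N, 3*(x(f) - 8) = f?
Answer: -14605/12 ≈ -1217.1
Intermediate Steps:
x(f) = 8 + f/3
Z(N) = 7/N (Z(N) = (8 + (1/3)*(-3))/N = (8 - 1)/N = 7/N)
Q(G) = 2*G**2 + 7/G (Q(G) = (G**2 + G*G) + 7/G = (G**2 + G**2) + 7/G = 2*G**2 + 7/G)
-1*(-12895) - Q(84) = -1*(-12895) - (7 + 2*84**3)/84 = 12895 - (7 + 2*592704)/84 = 12895 - (7 + 1185408)/84 = 12895 - 1185415/84 = 12895 - 1*169345/12 = 12895 - 169345/12 = -14605/12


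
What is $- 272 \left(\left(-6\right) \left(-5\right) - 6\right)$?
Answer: $-6528$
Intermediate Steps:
$- 272 \left(\left(-6\right) \left(-5\right) - 6\right) = - 272 \left(30 - 6\right) = \left(-272\right) 24 = -6528$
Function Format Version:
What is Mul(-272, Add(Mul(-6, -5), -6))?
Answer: -6528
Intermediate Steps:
Mul(-272, Add(Mul(-6, -5), -6)) = Mul(-272, Add(30, -6)) = Mul(-272, 24) = -6528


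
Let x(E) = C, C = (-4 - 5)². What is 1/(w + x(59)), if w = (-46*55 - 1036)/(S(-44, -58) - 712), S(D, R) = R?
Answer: 385/32968 ≈ 0.011678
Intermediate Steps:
C = 81 (C = (-9)² = 81)
x(E) = 81
w = 1783/385 (w = (-46*55 - 1036)/(-58 - 712) = (-2530 - 1036)/(-770) = -3566*(-1/770) = 1783/385 ≈ 4.6312)
1/(w + x(59)) = 1/(1783/385 + 81) = 1/(32968/385) = 385/32968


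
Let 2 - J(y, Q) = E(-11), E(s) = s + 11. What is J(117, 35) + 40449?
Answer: 40451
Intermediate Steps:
E(s) = 11 + s
J(y, Q) = 2 (J(y, Q) = 2 - (11 - 11) = 2 - 1*0 = 2 + 0 = 2)
J(117, 35) + 40449 = 2 + 40449 = 40451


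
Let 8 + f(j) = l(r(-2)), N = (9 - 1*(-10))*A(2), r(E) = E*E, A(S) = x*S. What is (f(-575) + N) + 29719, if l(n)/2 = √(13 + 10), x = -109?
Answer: 25569 + 2*√23 ≈ 25579.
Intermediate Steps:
A(S) = -109*S
r(E) = E²
N = -4142 (N = (9 - 1*(-10))*(-109*2) = (9 + 10)*(-218) = 19*(-218) = -4142)
l(n) = 2*√23 (l(n) = 2*√(13 + 10) = 2*√23)
f(j) = -8 + 2*√23
(f(-575) + N) + 29719 = ((-8 + 2*√23) - 4142) + 29719 = (-4150 + 2*√23) + 29719 = 25569 + 2*√23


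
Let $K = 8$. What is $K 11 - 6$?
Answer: $82$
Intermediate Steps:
$K 11 - 6 = 8 \cdot 11 - 6 = 88 - 6 = 82$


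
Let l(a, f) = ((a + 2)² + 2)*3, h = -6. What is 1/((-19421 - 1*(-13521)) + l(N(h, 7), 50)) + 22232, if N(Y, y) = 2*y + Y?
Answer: 124365807/5594 ≈ 22232.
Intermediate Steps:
N(Y, y) = Y + 2*y
l(a, f) = 6 + 3*(2 + a)² (l(a, f) = ((2 + a)² + 2)*3 = (2 + (2 + a)²)*3 = 6 + 3*(2 + a)²)
1/((-19421 - 1*(-13521)) + l(N(h, 7), 50)) + 22232 = 1/((-19421 - 1*(-13521)) + (6 + 3*(2 + (-6 + 2*7))²)) + 22232 = 1/((-19421 + 13521) + (6 + 3*(2 + (-6 + 14))²)) + 22232 = 1/(-5900 + (6 + 3*(2 + 8)²)) + 22232 = 1/(-5900 + (6 + 3*10²)) + 22232 = 1/(-5900 + (6 + 3*100)) + 22232 = 1/(-5900 + (6 + 300)) + 22232 = 1/(-5900 + 306) + 22232 = 1/(-5594) + 22232 = -1/5594 + 22232 = 124365807/5594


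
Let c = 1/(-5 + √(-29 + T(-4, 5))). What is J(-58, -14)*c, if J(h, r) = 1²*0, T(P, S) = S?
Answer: 0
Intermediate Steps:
J(h, r) = 0 (J(h, r) = 1*0 = 0)
c = 1/(-5 + 2*I*√6) (c = 1/(-5 + √(-29 + 5)) = 1/(-5 + √(-24)) = 1/(-5 + 2*I*√6) ≈ -0.10204 - 0.099979*I)
J(-58, -14)*c = 0*(-5/49 - 2*I*√6/49) = 0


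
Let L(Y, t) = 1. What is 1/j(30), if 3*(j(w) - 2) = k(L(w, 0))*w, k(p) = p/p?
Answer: 1/12 ≈ 0.083333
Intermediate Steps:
k(p) = 1
j(w) = 2 + w/3 (j(w) = 2 + (1*w)/3 = 2 + w/3)
1/j(30) = 1/(2 + (1/3)*30) = 1/(2 + 10) = 1/12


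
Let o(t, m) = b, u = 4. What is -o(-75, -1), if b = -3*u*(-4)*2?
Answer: -96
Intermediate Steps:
b = 96 (b = -12*(-4)*2 = -3*(-16)*2 = 48*2 = 96)
o(t, m) = 96
-o(-75, -1) = -1*96 = -96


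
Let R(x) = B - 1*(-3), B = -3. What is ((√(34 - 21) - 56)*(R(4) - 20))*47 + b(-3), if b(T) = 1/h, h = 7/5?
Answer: 368485/7 - 940*√13 ≈ 49252.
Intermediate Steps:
R(x) = 0 (R(x) = -3 - 1*(-3) = -3 + 3 = 0)
h = 7/5 (h = 7*(⅕) = 7/5 ≈ 1.4000)
b(T) = 5/7 (b(T) = 1/(7/5) = 5/7)
((√(34 - 21) - 56)*(R(4) - 20))*47 + b(-3) = ((√(34 - 21) - 56)*(0 - 20))*47 + 5/7 = ((√13 - 56)*(-20))*47 + 5/7 = ((-56 + √13)*(-20))*47 + 5/7 = (1120 - 20*√13)*47 + 5/7 = (52640 - 940*√13) + 5/7 = 368485/7 - 940*√13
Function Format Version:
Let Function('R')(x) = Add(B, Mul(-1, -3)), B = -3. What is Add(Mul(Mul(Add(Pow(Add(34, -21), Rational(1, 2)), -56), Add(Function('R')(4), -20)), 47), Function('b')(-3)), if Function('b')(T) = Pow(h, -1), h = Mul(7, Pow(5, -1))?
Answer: Add(Rational(368485, 7), Mul(-940, Pow(13, Rational(1, 2)))) ≈ 49252.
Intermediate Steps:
Function('R')(x) = 0 (Function('R')(x) = Add(-3, Mul(-1, -3)) = Add(-3, 3) = 0)
h = Rational(7, 5) (h = Mul(7, Rational(1, 5)) = Rational(7, 5) ≈ 1.4000)
Function('b')(T) = Rational(5, 7) (Function('b')(T) = Pow(Rational(7, 5), -1) = Rational(5, 7))
Add(Mul(Mul(Add(Pow(Add(34, -21), Rational(1, 2)), -56), Add(Function('R')(4), -20)), 47), Function('b')(-3)) = Add(Mul(Mul(Add(Pow(Add(34, -21), Rational(1, 2)), -56), Add(0, -20)), 47), Rational(5, 7)) = Add(Mul(Mul(Add(Pow(13, Rational(1, 2)), -56), -20), 47), Rational(5, 7)) = Add(Mul(Mul(Add(-56, Pow(13, Rational(1, 2))), -20), 47), Rational(5, 7)) = Add(Mul(Add(1120, Mul(-20, Pow(13, Rational(1, 2)))), 47), Rational(5, 7)) = Add(Add(52640, Mul(-940, Pow(13, Rational(1, 2)))), Rational(5, 7)) = Add(Rational(368485, 7), Mul(-940, Pow(13, Rational(1, 2))))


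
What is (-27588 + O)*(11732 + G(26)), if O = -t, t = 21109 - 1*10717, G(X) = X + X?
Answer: -447556320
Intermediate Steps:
G(X) = 2*X
t = 10392 (t = 21109 - 10717 = 10392)
O = -10392 (O = -1*10392 = -10392)
(-27588 + O)*(11732 + G(26)) = (-27588 - 10392)*(11732 + 2*26) = -37980*(11732 + 52) = -37980*11784 = -447556320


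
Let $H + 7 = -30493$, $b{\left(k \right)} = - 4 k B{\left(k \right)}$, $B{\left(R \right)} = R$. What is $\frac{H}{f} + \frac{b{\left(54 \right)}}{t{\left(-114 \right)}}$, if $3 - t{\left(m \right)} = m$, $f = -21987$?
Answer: $- \frac{28098652}{285831} \approx -98.305$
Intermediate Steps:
$b{\left(k \right)} = - 4 k^{2}$ ($b{\left(k \right)} = - 4 k k = - 4 k^{2}$)
$H = -30500$ ($H = -7 - 30493 = -30500$)
$t{\left(m \right)} = 3 - m$
$\frac{H}{f} + \frac{b{\left(54 \right)}}{t{\left(-114 \right)}} = - \frac{30500}{-21987} + \frac{\left(-4\right) 54^{2}}{3 - -114} = \left(-30500\right) \left(- \frac{1}{21987}\right) + \frac{\left(-4\right) 2916}{3 + 114} = \frac{30500}{21987} - \frac{11664}{117} = \frac{30500}{21987} - \frac{1296}{13} = - \frac{28098652}{285831}$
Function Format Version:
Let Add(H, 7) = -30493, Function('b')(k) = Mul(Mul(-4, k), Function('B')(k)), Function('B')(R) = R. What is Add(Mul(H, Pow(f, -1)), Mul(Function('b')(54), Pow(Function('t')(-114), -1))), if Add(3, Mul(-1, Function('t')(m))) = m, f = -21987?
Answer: Rational(-28098652, 285831) ≈ -98.305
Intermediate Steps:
Function('b')(k) = Mul(-4, Pow(k, 2)) (Function('b')(k) = Mul(Mul(-4, k), k) = Mul(-4, Pow(k, 2)))
H = -30500 (H = Add(-7, -30493) = -30500)
Function('t')(m) = Add(3, Mul(-1, m))
Add(Mul(H, Pow(f, -1)), Mul(Function('b')(54), Pow(Function('t')(-114), -1))) = Add(Mul(-30500, Pow(-21987, -1)), Mul(Mul(-4, Pow(54, 2)), Pow(Add(3, Mul(-1, -114)), -1))) = Add(Mul(-30500, Rational(-1, 21987)), Mul(Mul(-4, 2916), Pow(Add(3, 114), -1))) = Add(Rational(30500, 21987), Mul(-11664, Pow(117, -1))) = Add(Rational(30500, 21987), Mul(-11664, Rational(1, 117))) = Add(Rational(30500, 21987), Rational(-1296, 13)) = Rational(-28098652, 285831)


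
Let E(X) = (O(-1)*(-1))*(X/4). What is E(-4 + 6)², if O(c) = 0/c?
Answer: 0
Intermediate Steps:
O(c) = 0
E(X) = 0 (E(X) = (0*(-1))*(X/4) = 0*(X*(¼)) = 0*(X/4) = 0)
E(-4 + 6)² = 0² = 0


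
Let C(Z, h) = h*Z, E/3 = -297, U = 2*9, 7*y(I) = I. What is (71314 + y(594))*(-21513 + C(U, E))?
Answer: -18767689392/7 ≈ -2.6811e+9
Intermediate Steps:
y(I) = I/7
U = 18
E = -891 (E = 3*(-297) = -891)
C(Z, h) = Z*h
(71314 + y(594))*(-21513 + C(U, E)) = (71314 + (1/7)*594)*(-21513 + 18*(-891)) = (71314 + 594/7)*(-21513 - 16038) = (499792/7)*(-37551) = -18767689392/7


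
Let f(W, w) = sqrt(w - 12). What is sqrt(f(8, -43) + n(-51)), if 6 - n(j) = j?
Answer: sqrt(57 + I*sqrt(55)) ≈ 7.5657 + 0.49012*I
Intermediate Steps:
f(W, w) = sqrt(-12 + w)
n(j) = 6 - j
sqrt(f(8, -43) + n(-51)) = sqrt(sqrt(-12 - 43) + (6 - 1*(-51))) = sqrt(sqrt(-55) + (6 + 51)) = sqrt(I*sqrt(55) + 57) = sqrt(57 + I*sqrt(55))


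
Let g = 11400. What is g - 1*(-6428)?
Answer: 17828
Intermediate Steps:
g - 1*(-6428) = 11400 - 1*(-6428) = 11400 + 6428 = 17828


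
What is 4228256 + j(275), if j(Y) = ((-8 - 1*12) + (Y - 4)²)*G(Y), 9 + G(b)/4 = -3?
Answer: 704048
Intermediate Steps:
G(b) = -48 (G(b) = -36 + 4*(-3) = -36 - 12 = -48)
j(Y) = 960 - 48*(-4 + Y)² (j(Y) = ((-8 - 1*12) + (Y - 4)²)*(-48) = ((-8 - 12) + (-4 + Y)²)*(-48) = (-20 + (-4 + Y)²)*(-48) = 960 - 48*(-4 + Y)²)
4228256 + j(275) = 4228256 + (960 - 48*(-4 + 275)²) = 4228256 + (960 - 48*271²) = 4228256 + (960 - 48*73441) = 4228256 + (960 - 3525168) = 4228256 - 3524208 = 704048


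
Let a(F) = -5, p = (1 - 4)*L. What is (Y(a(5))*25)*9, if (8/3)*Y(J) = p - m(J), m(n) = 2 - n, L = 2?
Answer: -8775/8 ≈ -1096.9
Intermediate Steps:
p = -6 (p = (1 - 4)*2 = -3*2 = -6)
Y(J) = -3 + 3*J/8 (Y(J) = 3*(-6 - (2 - J))/8 = 3*(-6 + (-2 + J))/8 = 3*(-8 + J)/8 = -3 + 3*J/8)
(Y(a(5))*25)*9 = ((-3 + (3/8)*(-5))*25)*9 = ((-3 - 15/8)*25)*9 = -39/8*25*9 = -975/8*9 = -8775/8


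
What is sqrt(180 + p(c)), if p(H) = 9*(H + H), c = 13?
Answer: 3*sqrt(46) ≈ 20.347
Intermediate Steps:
p(H) = 18*H (p(H) = 9*(2*H) = 18*H)
sqrt(180 + p(c)) = sqrt(180 + 18*13) = sqrt(180 + 234) = sqrt(414) = 3*sqrt(46)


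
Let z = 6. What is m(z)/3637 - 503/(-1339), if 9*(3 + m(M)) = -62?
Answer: 16345528/43829487 ≈ 0.37293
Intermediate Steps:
m(M) = -89/9 (m(M) = -3 + (⅑)*(-62) = -3 - 62/9 = -89/9)
m(z)/3637 - 503/(-1339) = -89/9/3637 - 503/(-1339) = -89/9*1/3637 - 503*(-1/1339) = -89/32733 + 503/1339 = 16345528/43829487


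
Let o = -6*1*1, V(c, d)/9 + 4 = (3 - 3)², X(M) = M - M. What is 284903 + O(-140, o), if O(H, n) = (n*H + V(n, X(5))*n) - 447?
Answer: 285512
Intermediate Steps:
X(M) = 0
V(c, d) = -36 (V(c, d) = -36 + 9*(3 - 3)² = -36 + 9*0² = -36 + 9*0 = -36 + 0 = -36)
o = -6 (o = -6*1 = -6)
O(H, n) = -447 - 36*n + H*n (O(H, n) = (n*H - 36*n) - 447 = (H*n - 36*n) - 447 = (-36*n + H*n) - 447 = -447 - 36*n + H*n)
284903 + O(-140, o) = 284903 + (-447 - 36*(-6) - 140*(-6)) = 284903 + (-447 + 216 + 840) = 284903 + 609 = 285512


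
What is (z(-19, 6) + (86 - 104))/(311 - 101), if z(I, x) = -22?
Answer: -4/21 ≈ -0.19048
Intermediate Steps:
(z(-19, 6) + (86 - 104))/(311 - 101) = (-22 + (86 - 104))/(311 - 101) = (-22 - 18)/210 = -40*1/210 = -4/21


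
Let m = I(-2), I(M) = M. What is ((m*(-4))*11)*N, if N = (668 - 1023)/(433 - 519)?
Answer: 15620/43 ≈ 363.26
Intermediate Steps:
m = -2
N = 355/86 (N = -355/(-86) = -355*(-1/86) = 355/86 ≈ 4.1279)
((m*(-4))*11)*N = (-2*(-4)*11)*(355/86) = (8*11)*(355/86) = 88*(355/86) = 15620/43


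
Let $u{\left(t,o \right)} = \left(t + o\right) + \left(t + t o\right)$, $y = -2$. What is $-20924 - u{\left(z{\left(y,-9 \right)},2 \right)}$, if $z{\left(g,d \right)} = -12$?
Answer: $-20878$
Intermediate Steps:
$u{\left(t,o \right)} = o + 2 t + o t$ ($u{\left(t,o \right)} = \left(o + t\right) + \left(t + o t\right) = o + 2 t + o t$)
$-20924 - u{\left(z{\left(y,-9 \right)},2 \right)} = -20924 - \left(2 + 2 \left(-12\right) + 2 \left(-12\right)\right) = -20924 - \left(2 - 24 - 24\right) = -20924 - -46 = -20924 + 46 = -20878$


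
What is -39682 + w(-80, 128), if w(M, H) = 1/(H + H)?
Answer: -10158591/256 ≈ -39682.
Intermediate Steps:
w(M, H) = 1/(2*H)
-39682 + w(-80, 128) = -39682 + (½)/128 = -39682 + (½)*(1/128) = -39682 + 1/256 = -10158591/256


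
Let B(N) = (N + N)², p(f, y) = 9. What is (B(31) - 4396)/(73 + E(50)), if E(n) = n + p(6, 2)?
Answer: -46/11 ≈ -4.1818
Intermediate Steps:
E(n) = 9 + n (E(n) = n + 9 = 9 + n)
B(N) = 4*N² (B(N) = (2*N)² = 4*N²)
(B(31) - 4396)/(73 + E(50)) = (4*31² - 4396)/(73 + (9 + 50)) = (4*961 - 4396)/(73 + 59) = (3844 - 4396)/132 = -552*1/132 = -46/11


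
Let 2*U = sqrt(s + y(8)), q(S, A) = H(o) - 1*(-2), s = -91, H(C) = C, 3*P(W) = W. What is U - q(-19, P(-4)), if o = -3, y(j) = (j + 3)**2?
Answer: 1 + sqrt(30)/2 ≈ 3.7386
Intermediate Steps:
y(j) = (3 + j)**2
P(W) = W/3
q(S, A) = -1 (q(S, A) = -3 - 1*(-2) = -3 + 2 = -1)
U = sqrt(30)/2 (U = sqrt(-91 + (3 + 8)**2)/2 = sqrt(-91 + 11**2)/2 = sqrt(-91 + 121)/2 = sqrt(30)/2 ≈ 2.7386)
U - q(-19, P(-4)) = sqrt(30)/2 - 1*(-1) = sqrt(30)/2 + 1 = 1 + sqrt(30)/2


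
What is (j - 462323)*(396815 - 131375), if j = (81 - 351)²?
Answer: -103368441120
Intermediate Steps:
j = 72900 (j = (-270)² = 72900)
(j - 462323)*(396815 - 131375) = (72900 - 462323)*(396815 - 131375) = -389423*265440 = -103368441120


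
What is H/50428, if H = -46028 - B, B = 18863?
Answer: -64891/50428 ≈ -1.2868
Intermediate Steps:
H = -64891 (H = -46028 - 1*18863 = -46028 - 18863 = -64891)
H/50428 = -64891/50428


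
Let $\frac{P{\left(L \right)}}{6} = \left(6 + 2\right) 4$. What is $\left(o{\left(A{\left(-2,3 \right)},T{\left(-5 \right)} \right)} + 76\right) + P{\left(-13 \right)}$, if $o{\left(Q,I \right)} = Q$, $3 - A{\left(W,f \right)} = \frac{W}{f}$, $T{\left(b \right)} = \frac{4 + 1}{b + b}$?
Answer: $\frac{815}{3} \approx 271.67$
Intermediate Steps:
$P{\left(L \right)} = 192$ ($P{\left(L \right)} = 6 \left(6 + 2\right) 4 = 6 \cdot 8 \cdot 4 = 6 \cdot 32 = 192$)
$T{\left(b \right)} = \frac{5}{2 b}$
$A{\left(W,f \right)} = 3 - \frac{W}{f}$
$\left(o{\left(A{\left(-2,3 \right)},T{\left(-5 \right)} \right)} + 76\right) + P{\left(-13 \right)} = \left(\left(3 - - \frac{2}{3}\right) + 76\right) + 192 = \left(\left(3 - \left(-2\right) \frac{1}{3}\right) + 76\right) + 192 = \left(\left(3 + \frac{2}{3}\right) + 76\right) + 192 = \left(\frac{11}{3} + 76\right) + 192 = \frac{239}{3} + 192 = \frac{815}{3}$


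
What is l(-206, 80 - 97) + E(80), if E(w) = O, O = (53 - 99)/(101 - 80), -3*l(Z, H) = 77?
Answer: -195/7 ≈ -27.857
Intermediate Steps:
l(Z, H) = -77/3 (l(Z, H) = -⅓*77 = -77/3)
O = -46/21 ≈ -2.1905
E(w) = -46/21
l(-206, 80 - 97) + E(80) = -77/3 - 46/21 = -195/7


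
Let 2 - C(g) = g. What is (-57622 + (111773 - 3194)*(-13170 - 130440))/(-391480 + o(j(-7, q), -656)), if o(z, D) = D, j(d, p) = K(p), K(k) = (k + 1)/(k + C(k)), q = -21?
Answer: 3898271953/98034 ≈ 39765.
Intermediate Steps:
C(g) = 2 - g
K(k) = ½ + k/2 (K(k) = (k + 1)/(k + (2 - k)) = (1 + k)/2 = (1 + k)*(½) = ½ + k/2)
j(d, p) = ½ + p/2
(-57622 + (111773 - 3194)*(-13170 - 130440))/(-391480 + o(j(-7, q), -656)) = (-57622 + (111773 - 3194)*(-13170 - 130440))/(-391480 - 656) = (-57622 + 108579*(-143610))/(-392136) = (-57622 - 15593030190)*(-1/392136) = -15593087812*(-1/392136) = 3898271953/98034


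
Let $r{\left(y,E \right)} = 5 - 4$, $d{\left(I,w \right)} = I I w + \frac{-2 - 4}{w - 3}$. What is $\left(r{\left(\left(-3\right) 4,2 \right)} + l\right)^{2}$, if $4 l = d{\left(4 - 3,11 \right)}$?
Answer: $\frac{3249}{256} \approx 12.691$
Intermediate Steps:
$d{\left(I,w \right)} = - \frac{6}{-3 + w} + w I^{2}$ ($d{\left(I,w \right)} = I^{2} w - \frac{6}{-3 + w} = w I^{2} - \frac{6}{-3 + w} = - \frac{6}{-3 + w} + w I^{2}$)
$l = \frac{41}{16}$ ($l = \frac{\frac{1}{-3 + 11} \left(-6 + \left(4 - 3\right)^{2} \cdot 11^{2} - 33 \left(4 - 3\right)^{2}\right)}{4} = \frac{\frac{1}{8} \left(-6 + 1^{2} \cdot 121 - 33 \cdot 1^{2}\right)}{4} = \frac{\frac{1}{8} \left(-6 + 1 \cdot 121 - 33 \cdot 1\right)}{4} = \frac{\frac{1}{8} \left(-6 + 121 - 33\right)}{4} = \frac{\frac{1}{8} \cdot 82}{4} = \frac{1}{4} \cdot \frac{41}{4} = \frac{41}{16} \approx 2.5625$)
$r{\left(y,E \right)} = 1$ ($r{\left(y,E \right)} = 5 - 4 = 1$)
$\left(r{\left(\left(-3\right) 4,2 \right)} + l\right)^{2} = \left(1 + \frac{41}{16}\right)^{2} = \left(\frac{57}{16}\right)^{2} = \frac{3249}{256}$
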